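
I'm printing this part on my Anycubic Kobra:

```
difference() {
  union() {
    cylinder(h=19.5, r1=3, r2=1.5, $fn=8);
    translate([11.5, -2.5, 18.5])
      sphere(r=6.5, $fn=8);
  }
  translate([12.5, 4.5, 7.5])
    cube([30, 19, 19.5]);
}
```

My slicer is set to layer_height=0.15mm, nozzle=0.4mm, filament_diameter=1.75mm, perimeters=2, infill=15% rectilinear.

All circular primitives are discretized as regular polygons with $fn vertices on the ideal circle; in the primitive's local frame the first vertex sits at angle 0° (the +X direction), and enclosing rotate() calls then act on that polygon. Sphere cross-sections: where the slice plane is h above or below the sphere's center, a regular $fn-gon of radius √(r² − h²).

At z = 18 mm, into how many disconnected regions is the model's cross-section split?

At z = 18 mm: the cone contributes a regular 8-gon of circumradius 1.615 (interpolated between r1=3 and r2=1.5 at t=0.923); the r=6.5 sphere at (11.5, -2.5) slices to a regular 8-gon of circumradius 6.481 (√(r²−h²) with h=0.5 from center); Combining (union): the 2 present regions are separate (no shared area or edge), so areas and boundary lengths simply add and each stays a separate island — 2 connected regions; the 30×19 cube at (12.5, 4.5) contributes its full rectangle; Taking the first minus the rest: starting from that combined region, the 30×19 cube at (12.5, 4.5) misses the remaining region (no effect) — 2 connected regions. The result has 2 disconnected regions.

2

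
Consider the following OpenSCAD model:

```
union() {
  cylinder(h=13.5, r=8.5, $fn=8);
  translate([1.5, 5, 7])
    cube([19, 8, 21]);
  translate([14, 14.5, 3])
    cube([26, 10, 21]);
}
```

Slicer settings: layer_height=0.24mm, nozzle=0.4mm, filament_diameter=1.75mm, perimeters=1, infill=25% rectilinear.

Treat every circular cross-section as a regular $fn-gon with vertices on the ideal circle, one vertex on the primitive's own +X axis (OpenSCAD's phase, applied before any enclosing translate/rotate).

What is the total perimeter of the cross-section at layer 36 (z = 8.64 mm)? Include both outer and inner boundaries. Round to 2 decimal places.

At z = 8.64 mm: the cylinder: section is a regular 8-gon, circumradius r=8.5 (perimeter = 2·8·8.500·sin(180°/8) = 52.04 mm); the 19×8 cube at (1.5, 5) contributes its full rectangle (perimeter 54.00 mm); the 26×10 cube at (14, 14.5) contributes its full rectangle (perimeter 72.00 mm); Merging all regions: the regions partially overlap (shared area 8.98 mm²), so the edge portions inside another operand are dropped and the merged outline is re-measured after clipping — boundary = 164.26 mm. Overall, the cross-section has 2 separate islands. Total boundary length (outer) = 164.26 mm.

164.26 mm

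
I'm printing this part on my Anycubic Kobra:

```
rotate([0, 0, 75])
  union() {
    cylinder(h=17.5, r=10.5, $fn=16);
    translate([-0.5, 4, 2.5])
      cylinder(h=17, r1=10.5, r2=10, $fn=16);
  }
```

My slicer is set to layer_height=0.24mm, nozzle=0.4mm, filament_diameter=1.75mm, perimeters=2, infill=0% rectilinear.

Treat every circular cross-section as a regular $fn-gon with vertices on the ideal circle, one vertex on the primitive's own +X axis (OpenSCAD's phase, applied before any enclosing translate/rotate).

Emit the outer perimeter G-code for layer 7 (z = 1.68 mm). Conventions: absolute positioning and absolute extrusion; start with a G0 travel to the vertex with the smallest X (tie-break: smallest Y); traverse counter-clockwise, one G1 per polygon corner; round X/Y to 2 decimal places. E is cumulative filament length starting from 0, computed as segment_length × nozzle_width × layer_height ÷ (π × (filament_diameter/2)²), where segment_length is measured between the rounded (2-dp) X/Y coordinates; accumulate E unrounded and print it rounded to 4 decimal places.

G0 X-10.41 Y-1.37 Z1.68
G1 X-9.09 Y-5.25 E0.1636
G1 X-6.39 Y-8.33 E0.3271
G1 X-2.72 Y-10.14 E0.4904
G1 X1.37 Y-10.41 E0.6540
G1 X5.25 Y-9.09 E0.8175
G1 X8.33 Y-6.39 E0.9810
G1 X10.14 Y-2.72 E1.1443
G1 X10.41 Y1.37 E1.3079
G1 X9.09 Y5.25 E1.4715
G1 X6.39 Y8.33 E1.6350
G1 X2.72 Y10.14 E1.7983
G1 X-1.37 Y10.41 E1.9619
G1 X-5.25 Y9.09 E2.1255
G1 X-8.33 Y6.39 E2.2890
G1 X-10.14 Y2.72 E2.4523
G1 X-10.41 Y-1.37 E2.6159

At z = 1.68 mm: the r=10.5 cylinder gives a regular 16-gon of circumradius 10.5 (constant along its height); the cone at (-0.5, 4) does not reach this height (z outside [2.5, 19.5]); Merging all regions: only the r=10.5 cylinder is present, so the union is just that shape — 1 connected region; (whole slice rotated 75° about Z — lengths, areas and connectivity unchanged). The outline is a single polygon with 16 vertices. Extrusion per mm of travel: 0.4 × 0.24 / (π × 0.875²) = 0.039912. Accumulating E over each segment gives final E = 2.6159.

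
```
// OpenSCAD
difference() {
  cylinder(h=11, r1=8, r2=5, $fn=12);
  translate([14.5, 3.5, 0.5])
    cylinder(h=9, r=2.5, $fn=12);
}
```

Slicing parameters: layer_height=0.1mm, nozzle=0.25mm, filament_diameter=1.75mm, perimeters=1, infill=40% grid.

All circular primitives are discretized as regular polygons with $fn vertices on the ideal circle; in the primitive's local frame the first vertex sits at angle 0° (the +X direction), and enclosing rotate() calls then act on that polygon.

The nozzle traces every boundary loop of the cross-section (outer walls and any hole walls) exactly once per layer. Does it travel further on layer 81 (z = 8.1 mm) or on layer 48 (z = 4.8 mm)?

layer 48 (z = 4.8 mm)

Layer 81 (z = 8.1): the cone: at t=0.736 of its height the radius interpolates to r₁+(r₂−r₁)t = 5.791, giving a regular 12-gon of that circumradius (perimeter = 2·12·5.791·sin(180°/12) = 35.97 mm); the cylinder at (14.5, 3.5): section is a regular 12-gon, circumradius r=2.5 (perimeter = 2·12·2.500·sin(180°/12) = 15.53 mm); Subtracting the remaining from the first: starting from the cone, the r=2.5 cylinder at (14.5, 3.5) misses the remaining region (no effect) — boundary = 35.97 mm. So its perimeter = 35.97 mm. Layer 48 (z = 4.8): the cone contributes a regular 12-gon of circumradius 6.691 (interpolated between r1=8 and r2=5 at t=0.436) (perimeter = 2·12·6.691·sin(180°/12) = 41.56 mm); the r=2.5 cylinder at (14.5, 3.5) gives a regular 12-gon of circumradius 2.5 (constant along its height) (perimeter = 2·12·2.500·sin(180°/12) = 15.53 mm); Subtracting the remaining from the first: starting from the cone, the r=2.5 cylinder at (14.5, 3.5) misses the remaining region (no effect) — boundary = 41.56 mm. So its perimeter = 41.56 mm. Layer 48 is larger (41.56 vs 35.97 mm).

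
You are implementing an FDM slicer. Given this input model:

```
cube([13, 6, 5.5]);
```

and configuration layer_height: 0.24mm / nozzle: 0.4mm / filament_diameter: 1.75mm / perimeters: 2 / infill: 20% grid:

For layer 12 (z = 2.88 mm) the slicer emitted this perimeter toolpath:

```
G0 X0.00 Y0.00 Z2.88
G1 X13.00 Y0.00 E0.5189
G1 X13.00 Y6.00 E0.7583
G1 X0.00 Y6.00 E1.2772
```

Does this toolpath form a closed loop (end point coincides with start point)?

no

Start point (G0): (0.00, 0.00). End point (last G1): the path does not return to the start — open.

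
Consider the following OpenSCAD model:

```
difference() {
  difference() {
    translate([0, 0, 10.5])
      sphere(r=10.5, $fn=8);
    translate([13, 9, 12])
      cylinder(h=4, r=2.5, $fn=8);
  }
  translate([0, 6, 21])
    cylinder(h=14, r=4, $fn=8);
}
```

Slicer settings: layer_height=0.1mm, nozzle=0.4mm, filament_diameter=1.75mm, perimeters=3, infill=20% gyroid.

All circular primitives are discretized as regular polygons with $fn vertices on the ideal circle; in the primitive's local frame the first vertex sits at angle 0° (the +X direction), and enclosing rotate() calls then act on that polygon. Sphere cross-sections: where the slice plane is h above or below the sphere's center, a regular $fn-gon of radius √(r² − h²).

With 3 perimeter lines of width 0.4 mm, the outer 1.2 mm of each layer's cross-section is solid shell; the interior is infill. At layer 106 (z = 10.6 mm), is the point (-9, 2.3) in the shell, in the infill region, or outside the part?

At z = 10.6 mm: the sphere: section is a regular 8-gon, circumradius = √(r²−h²) = √(10.5²−0.1²) = 10.500; the cylinder at (13, 9) does not reach this height (z outside [12, 16]); Subtracting the remaining from the first: none of the subtracted shapes is present at this height, so the r=10.5 sphere is unchanged — 1 connected region; the cylinder at (0, 6) is absent (z outside [21, 35]); After the difference (first − rest): none of the subtracted shapes is present at this height, so the result so far is unchanged — 1 connected region. Overall, the cross-section is a single solid region. The nearest boundary edge runs (-7.42, 7.42)→(-10.50, 0.00); distance from the point to it = 0.51 mm. The point is inside the cross-section, 0.51 mm from the nearest boundary — within the 1.2 mm shell band (3 × 0.4).

shell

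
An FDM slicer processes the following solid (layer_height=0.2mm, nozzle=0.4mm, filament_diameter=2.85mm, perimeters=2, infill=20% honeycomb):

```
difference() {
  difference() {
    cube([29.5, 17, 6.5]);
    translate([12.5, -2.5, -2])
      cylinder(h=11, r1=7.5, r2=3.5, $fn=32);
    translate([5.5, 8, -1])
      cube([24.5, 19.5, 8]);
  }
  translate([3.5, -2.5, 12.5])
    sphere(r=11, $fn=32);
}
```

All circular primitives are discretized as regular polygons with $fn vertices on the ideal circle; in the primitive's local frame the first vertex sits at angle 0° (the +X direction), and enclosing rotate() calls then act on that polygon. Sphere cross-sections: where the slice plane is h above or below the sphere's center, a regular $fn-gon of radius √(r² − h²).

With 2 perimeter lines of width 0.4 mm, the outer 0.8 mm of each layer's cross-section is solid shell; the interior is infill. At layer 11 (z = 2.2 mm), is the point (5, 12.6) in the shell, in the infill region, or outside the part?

At z = 2.2 mm: the cube (footprint 29.5×17) is included at this height; the cone at (12.5, -2.5): at t=0.382 of its height the radius interpolates to r₁+(r₂−r₁)t = 5.973, giving a regular 32-gon of that circumradius; the cube at (5.5, 8) is present — its section is the full 24.5×19.5 rectangle; Taking the first minus the rest: starting from the 29.5×17 cube, the cone at (12.5, -2.5) partially overlaps it — only the 26.80 mm² overlap (of its 111.35 mm²) is removed, clipping the outline; the 24.5×19.5 cube at (5.5, 8) partially overlaps it — only the 216.00 mm² overlap (of its 477.75 mm²) is removed, clipping the outline — 1 connected region; the r=11 sphere at (3.5, -2.5) slices to a regular 32-gon of circumradius 3.861 (√(r²−h²) with h=10.3 from center); Taking the first minus the rest: starting from that combined region, the r=11 sphere at (3.5, -2.5) partially overlaps it — only the 5.48 mm² overlap (of its 46.54 mm²) is removed, clipping the outline — 1 connected region. Overall, the cross-section is a single solid region. The nearest boundary edge runs (5.50, 17.00)→(5.50, 8.00); distance from the point to it = 0.50 mm. The point is inside the cross-section, 0.50 mm from the nearest boundary — within the 0.8 mm shell band (2 × 0.4).

shell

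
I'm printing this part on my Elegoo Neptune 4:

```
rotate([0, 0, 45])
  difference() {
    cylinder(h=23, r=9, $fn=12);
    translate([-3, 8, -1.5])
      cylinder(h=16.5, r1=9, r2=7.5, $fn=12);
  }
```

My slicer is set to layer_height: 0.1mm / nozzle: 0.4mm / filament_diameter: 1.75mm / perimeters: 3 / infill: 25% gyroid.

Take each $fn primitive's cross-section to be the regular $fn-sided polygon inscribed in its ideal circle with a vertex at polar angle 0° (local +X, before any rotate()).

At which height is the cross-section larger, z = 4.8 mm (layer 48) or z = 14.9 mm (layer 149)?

Layer 48 (z = 4.8): the r=9 cylinder gives a regular 12-gon of circumradius 9 (constant along its height) (area = (12/2)·9.000²·sin(360°/12) = 243.00 mm²); the cone at (-3, 8) contributes a regular 12-gon of circumradius 8.427 (interpolated between r1=9 and r2=7.5 at t=0.382) (area = (12/2)·8.427²·sin(360°/12) = 213.06 mm²); Subtracting the remaining from the first: starting from the r=9 cylinder (243.00 mm²), the cone at (-3, 8) partially overlaps it — only the 88.54 mm² overlap (of its 213.06 mm²) is removed, clipping the outline — area = 154.46 mm²; (whole slice rotated 45° about Z — lengths, areas and connectivity unchanged). So its area = 154.46 mm². Layer 149 (z = 14.9): the r=9 cylinder gives a regular 12-gon of circumradius 9 (constant along its height) (area = (12/2)·9.000²·sin(360°/12) = 243.00 mm²); the cone at (-3, 8) contributes a regular 12-gon of circumradius 7.509 (interpolated between r1=9 and r2=7.5 at t=0.994) (area = (12/2)·7.509²·sin(360°/12) = 169.16 mm²); Subtracting the remaining from the first: starting from the r=9 cylinder (243.00 mm²), the cone at (-3, 8) partially overlaps it — only the 72.70 mm² overlap (of its 169.16 mm²) is removed, clipping the outline — area = 170.30 mm²; (whole slice rotated 45° about Z — lengths, areas and connectivity unchanged). So its area = 170.30 mm². Layer 149 is larger (170.30 vs 154.46 mm²).

layer 149 (z = 14.9 mm)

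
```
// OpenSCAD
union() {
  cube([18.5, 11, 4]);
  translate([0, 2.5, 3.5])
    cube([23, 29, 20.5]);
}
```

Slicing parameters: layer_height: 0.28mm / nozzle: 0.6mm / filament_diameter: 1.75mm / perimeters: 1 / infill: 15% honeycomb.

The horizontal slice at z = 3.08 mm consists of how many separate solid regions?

At z = 3.08 mm: the 18.5×11 cube contributes its full rectangle; the cube at (0, 2.5) does not reach this height (z outside [3.5, 24]); Merging all regions: only the 18.5×11 cube is present, so the union is just that shape — 1 connected region. The result has 1 disconnected region.

1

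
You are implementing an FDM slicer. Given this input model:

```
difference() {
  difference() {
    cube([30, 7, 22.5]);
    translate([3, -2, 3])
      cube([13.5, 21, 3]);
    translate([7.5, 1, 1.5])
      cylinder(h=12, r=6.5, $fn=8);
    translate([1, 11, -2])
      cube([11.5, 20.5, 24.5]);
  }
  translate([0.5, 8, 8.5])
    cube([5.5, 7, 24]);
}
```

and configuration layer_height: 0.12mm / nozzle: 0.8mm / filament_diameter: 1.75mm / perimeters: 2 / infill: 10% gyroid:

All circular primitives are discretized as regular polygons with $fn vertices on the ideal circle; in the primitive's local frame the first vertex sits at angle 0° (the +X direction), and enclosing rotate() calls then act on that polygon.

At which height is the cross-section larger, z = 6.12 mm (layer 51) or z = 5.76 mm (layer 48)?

layer 51 (z = 6.12 mm)

Layer 51 (z = 6.12): the cube (footprint 30×7) is included at this height (area 210.00 mm²); the cube at (3, -2) is not intersected at this z (z outside [3, 6]); the cylinder at (7.5, 1): section is a regular 8-gon, circumradius r=6.5 (area = (8/2)·6.500²·sin(360°/8) = 119.50 mm²); the 11.5×20.5 cube at (1, 11) contributes its full rectangle (area 235.75 mm²); After the difference (first − rest): starting from the 30×7 cube (210.00 mm²), the r=6.5 cylinder at (7.5, 1) partially overlaps it — only the 71.73 mm² overlap (of its 119.50 mm²) is removed, clipping the outline; the 11.5×20.5 cube at (1, 11) misses the remaining region (no effect) — area = 138.27 mm²; the cube at (0.5, 8) is absent (z outside [8.5, 32.5]); Subtracting the remaining from the first: none of the subtracted shapes is present at this height, so that combined region is unchanged — area = 138.27 mm². So its area = 138.27 mm². Layer 48 (z = 5.76): the 30×7 cube contributes its full rectangle (area 210.00 mm²); the cube at (3, -2) is present — its section is the full 13.5×21 rectangle (area 283.50 mm²); the r=6.5 cylinder at (7.5, 1) gives a regular 8-gon of circumradius 6.5 (constant along its height) (area = (8/2)·6.500²·sin(360°/8) = 119.50 mm²); the 11.5×20.5 cube at (1, 11) contributes its full rectangle (area 235.75 mm²); After the difference (first − rest): starting from the 30×7 cube (210.00 mm²), the 13.5×21 cube at (3, -2) partially overlaps it — only the 94.50 mm² overlap (of its 283.50 mm²) is removed, clipping the outline; the r=6.5 cylinder at (7.5, 1) partially overlaps it — only the 6.61 mm² overlap (of its 119.50 mm²) is removed, clipping the outline; the 11.5×20.5 cube at (1, 11) misses the remaining region (no effect) — area = 108.89 mm²; the cube at (0.5, 8) does not reach this height (z outside [8.5, 32.5]); Taking the first minus the rest: none of the subtracted shapes is present at this height, so the result so far is unchanged — area = 108.89 mm². So its area = 108.89 mm². Layer 51 is larger (138.27 vs 108.89 mm²).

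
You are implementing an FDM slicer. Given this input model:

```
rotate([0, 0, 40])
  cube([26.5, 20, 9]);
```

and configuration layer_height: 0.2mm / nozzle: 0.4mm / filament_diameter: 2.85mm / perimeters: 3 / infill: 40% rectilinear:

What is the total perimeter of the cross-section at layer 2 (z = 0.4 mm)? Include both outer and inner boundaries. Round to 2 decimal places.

At z = 0.4 mm: the cube is present — its section is the full 26.5×20 rectangle (perimeter 93.00 mm); (rotated 40° about Z; rotation is an isometry so areas/perimeters/island counts are preserved). Overall, the cross-section is a single solid region. Total boundary length (outer) = 93.00 mm.

93.00 mm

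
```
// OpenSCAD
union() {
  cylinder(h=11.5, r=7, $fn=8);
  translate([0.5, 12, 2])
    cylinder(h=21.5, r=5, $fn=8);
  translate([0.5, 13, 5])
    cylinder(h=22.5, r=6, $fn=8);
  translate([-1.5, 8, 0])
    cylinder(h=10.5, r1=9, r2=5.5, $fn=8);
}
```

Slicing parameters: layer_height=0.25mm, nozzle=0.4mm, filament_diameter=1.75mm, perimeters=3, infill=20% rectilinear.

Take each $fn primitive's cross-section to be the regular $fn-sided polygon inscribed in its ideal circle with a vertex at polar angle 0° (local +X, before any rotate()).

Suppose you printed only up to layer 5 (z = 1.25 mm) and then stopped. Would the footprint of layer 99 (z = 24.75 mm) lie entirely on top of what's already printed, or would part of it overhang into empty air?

Compare the two slices. At z = 1.25: the r=7 cylinder contributes a regular 8-gon of circumradius 7 (area = (8/2)·7.000²·sin(360°/8) = 138.59 mm²); the cylinder at (0.5, 12) is not intersected at this z (z outside [2, 23.5]); the cylinder at (0.5, 13) does not reach this height (z outside [5, 27.5]); the cone at (-1.5, 8) contributes a regular 8-gon of circumradius 8.583 (interpolated between r1=9 and r2=5.5 at t=0.119) (area = (8/2)·8.583²·sin(360°/8) = 208.38 mm²); Merging all regions: the regions partially overlap — summed areas 346.97 mm² minus the doubly-counted overlap 57.13 mm² gives 289.84 mm² — area = 289.84 mm². At z = 24.75: the cylinder is not intersected at this z (z outside [0, 11.5]); the cylinder at (0.5, 12) is not intersected at this z (z outside [2, 23.5]); the r=6 cylinder at (0.5, 13) gives a regular 8-gon of circumradius 6 (constant along its height) (area = (8/2)·6.000²·sin(360°/8) = 101.82 mm²); the cone at (-1.5, 8) does not reach this height (z outside [0, 10.5]); Combining (union): only the r=6 cylinder at (0.5, 13) is present, so the union is just that shape — area = 101.82 mm². Checking containment: at z = 24.75 the cross-section extends beyond the z = 1.25 cross-section by about 27.80 mm².

part overhangs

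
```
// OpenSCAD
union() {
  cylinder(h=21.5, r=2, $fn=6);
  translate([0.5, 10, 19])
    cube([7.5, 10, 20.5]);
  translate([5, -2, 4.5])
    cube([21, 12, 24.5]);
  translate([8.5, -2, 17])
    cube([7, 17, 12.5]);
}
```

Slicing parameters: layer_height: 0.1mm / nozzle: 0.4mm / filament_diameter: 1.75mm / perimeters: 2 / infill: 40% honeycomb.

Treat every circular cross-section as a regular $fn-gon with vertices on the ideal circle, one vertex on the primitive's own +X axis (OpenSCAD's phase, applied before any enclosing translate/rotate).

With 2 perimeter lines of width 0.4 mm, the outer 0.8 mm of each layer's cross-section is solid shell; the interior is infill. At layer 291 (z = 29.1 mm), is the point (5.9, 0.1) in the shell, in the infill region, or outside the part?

At z = 29.1 mm: the cylinder is not intersected at this z (z outside [0, 21.5]); the cube at (0.5, 10) is present — its section is the full 7.5×10 rectangle; the cube at (5, -2) is not intersected at this z (z outside [4.5, 29]); the cube at (8.5, -2) is present — its section is the full 7×17 rectangle; Combining (union): the 2 present regions are separate (no shared area or edge), so areas and boundary lengths simply add and each stays a separate island — 2 connected regions. Overall, the cross-section has 2 separate islands. The nearest boundary edge runs (8.50, -2.00)→(8.50, 15.00); distance from the point to it = 2.60 mm. The point is not inside any of the regions above, so it lies outside the cross-section (2.60 mm from the nearest boundary).

outside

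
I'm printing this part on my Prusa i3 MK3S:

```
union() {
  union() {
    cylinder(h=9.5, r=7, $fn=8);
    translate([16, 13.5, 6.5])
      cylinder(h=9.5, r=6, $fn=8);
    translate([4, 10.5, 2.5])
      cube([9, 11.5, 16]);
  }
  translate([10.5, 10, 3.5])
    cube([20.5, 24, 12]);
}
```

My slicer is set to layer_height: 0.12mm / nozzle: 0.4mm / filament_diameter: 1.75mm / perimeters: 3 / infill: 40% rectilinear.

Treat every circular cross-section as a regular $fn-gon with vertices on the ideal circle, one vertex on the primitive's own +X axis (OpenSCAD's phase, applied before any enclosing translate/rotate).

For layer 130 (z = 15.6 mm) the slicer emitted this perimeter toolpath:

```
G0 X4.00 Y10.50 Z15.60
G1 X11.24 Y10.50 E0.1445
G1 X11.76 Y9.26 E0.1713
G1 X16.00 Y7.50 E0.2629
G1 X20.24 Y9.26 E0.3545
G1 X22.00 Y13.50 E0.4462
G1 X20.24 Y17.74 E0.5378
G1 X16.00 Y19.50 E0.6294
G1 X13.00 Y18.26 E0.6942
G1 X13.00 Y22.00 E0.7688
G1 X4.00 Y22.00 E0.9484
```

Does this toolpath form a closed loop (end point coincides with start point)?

no

Start point (G0): (4.00, 10.50). End point (last G1): the path does not return to the start — open.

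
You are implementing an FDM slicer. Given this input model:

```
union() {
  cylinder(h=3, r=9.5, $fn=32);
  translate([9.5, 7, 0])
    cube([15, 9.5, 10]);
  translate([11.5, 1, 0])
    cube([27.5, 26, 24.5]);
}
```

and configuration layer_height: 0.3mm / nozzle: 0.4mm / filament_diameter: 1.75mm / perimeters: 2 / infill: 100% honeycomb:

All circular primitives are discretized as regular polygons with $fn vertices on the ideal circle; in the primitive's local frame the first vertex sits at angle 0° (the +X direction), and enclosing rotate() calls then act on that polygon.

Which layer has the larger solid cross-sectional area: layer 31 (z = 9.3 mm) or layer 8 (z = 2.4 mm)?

Layer 31 (z = 9.3): the cylinder is absent (z outside [0, 3]); the cube at (9.5, 7) (footprint 15×9.5) is included at this height (area 142.50 mm²); the 27.5×26 cube at (11.5, 1) contributes its full rectangle (area 715.00 mm²); Merging all regions: the regions partially overlap — summed areas 857.50 mm² minus the doubly-counted overlap 123.50 mm² gives 734.00 mm² — area = 734.00 mm². So its area = 734.00 mm². Layer 8 (z = 2.4): the r=9.5 cylinder gives a regular 32-gon of circumradius 9.5 (constant along its height) (area = (32/2)·9.500²·sin(360°/32) = 281.71 mm²); the cube at (9.5, 7) is present — its section is the full 15×9.5 rectangle (area 142.50 mm²); the 27.5×26 cube at (11.5, 1) contributes its full rectangle (area 715.00 mm²); Merging all regions: the regions partially overlap — summed areas 1139.21 mm² minus the doubly-counted overlap 123.50 mm² gives 1015.71 mm² — area = 1015.71 mm². So its area = 1015.71 mm². Layer 8 is larger (1015.71 vs 734.00 mm²).

layer 8 (z = 2.4 mm)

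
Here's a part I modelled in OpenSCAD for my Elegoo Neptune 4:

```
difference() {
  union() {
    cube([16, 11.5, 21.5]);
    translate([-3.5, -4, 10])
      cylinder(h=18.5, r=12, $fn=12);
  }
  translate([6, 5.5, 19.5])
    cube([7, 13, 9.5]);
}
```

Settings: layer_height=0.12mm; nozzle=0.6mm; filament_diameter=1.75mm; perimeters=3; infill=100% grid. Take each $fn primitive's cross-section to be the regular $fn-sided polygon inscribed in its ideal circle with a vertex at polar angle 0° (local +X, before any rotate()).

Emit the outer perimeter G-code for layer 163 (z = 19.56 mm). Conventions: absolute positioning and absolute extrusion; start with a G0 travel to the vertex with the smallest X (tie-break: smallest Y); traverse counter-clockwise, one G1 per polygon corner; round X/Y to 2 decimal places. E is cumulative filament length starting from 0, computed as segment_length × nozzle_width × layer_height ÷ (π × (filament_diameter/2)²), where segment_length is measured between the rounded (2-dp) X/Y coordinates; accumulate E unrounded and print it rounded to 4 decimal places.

At z = 19.56 mm: the cube (footprint 16×11.5) is included at this height; the r=12 cylinder at (-3.5, -4) contributes a regular 12-gon of circumradius 12; Combining (union): the regions partially overlap (shared area 35.78 mm²), so overlapping operands fuse into one piece — 1 connected region; the cube at (6, 5.5) (footprint 7×13) is included at this height; Taking the first minus the rest: starting from that combined region, the 7×13 cube at (6, 5.5) partially overlaps it — only the 42.00 mm² overlap (of its 91.00 mm²) is removed, clipping the outline — 1 connected region. The outline is a single polygon with 19 vertices. Extrusion per mm of travel: 0.6 × 0.12 / (π × 0.875²) = 0.029934. Accumulating E over each segment gives final E = 3.4775.

G0 X-15.50 Y-4.00 Z19.56
G1 X-13.89 Y-10.00 E0.1860
G1 X-9.50 Y-14.39 E0.3718
G1 X-3.50 Y-16.00 E0.5578
G1 X2.50 Y-14.39 E0.7437
G1 X6.89 Y-10.00 E0.9296
G1 X8.50 Y-4.00 E1.1155
G1 X7.43 Y0.00 E1.2395
G1 X16.00 Y0.00 E1.4960
G1 X16.00 Y11.50 E1.8402
G1 X13.00 Y11.50 E1.9300
G1 X13.00 Y5.50 E2.1097
G1 X6.00 Y5.50 E2.3192
G1 X6.00 Y11.50 E2.4988
G1 X0.00 Y11.50 E2.6784
G1 X0.00 Y7.06 E2.8113
G1 X-3.50 Y8.00 E2.9198
G1 X-9.50 Y6.39 E3.1057
G1 X-13.89 Y2.00 E3.2916
G1 X-15.50 Y-4.00 E3.4775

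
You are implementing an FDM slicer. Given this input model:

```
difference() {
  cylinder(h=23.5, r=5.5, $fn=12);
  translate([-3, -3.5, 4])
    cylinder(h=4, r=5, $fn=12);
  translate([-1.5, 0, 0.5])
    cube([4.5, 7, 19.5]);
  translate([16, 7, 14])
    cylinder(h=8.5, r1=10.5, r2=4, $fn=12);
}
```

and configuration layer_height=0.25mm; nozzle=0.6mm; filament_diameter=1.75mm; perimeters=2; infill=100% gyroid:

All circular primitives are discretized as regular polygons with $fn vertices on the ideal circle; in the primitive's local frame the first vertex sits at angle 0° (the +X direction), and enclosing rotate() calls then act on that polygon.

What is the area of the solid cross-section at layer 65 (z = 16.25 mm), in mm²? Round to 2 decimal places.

At z = 16.25 mm: the r=5.5 cylinder contributes a regular 12-gon of circumradius 5.5 (area = (12/2)·5.500²·sin(360°/12) = 90.75 mm²); the cylinder at (-3, -3.5) is not intersected at this z (z outside [4, 8]); the 4.5×7 cube at (-1.5, 0) contributes its full rectangle (area 31.50 mm²); the cone at (16, 7) contributes a regular 12-gon of circumradius 8.779 (interpolated between r1=10.5 and r2=4 at t=0.265) (area = (12/2)·8.779²·sin(360°/12) = 231.23 mm²); Subtracting the remaining from the first: starting from the r=5.5 cylinder (90.75 mm²), the 4.5×7 cube at (-1.5, 0) partially overlaps it — only the 23.22 mm² overlap (of its 31.50 mm²) is removed, clipping the outline; the cone at (16, 7) misses the remaining region (no effect) — area = 67.53 mm². Overall, the cross-section is a single solid region. Net area = 67.53 mm².

67.53 mm²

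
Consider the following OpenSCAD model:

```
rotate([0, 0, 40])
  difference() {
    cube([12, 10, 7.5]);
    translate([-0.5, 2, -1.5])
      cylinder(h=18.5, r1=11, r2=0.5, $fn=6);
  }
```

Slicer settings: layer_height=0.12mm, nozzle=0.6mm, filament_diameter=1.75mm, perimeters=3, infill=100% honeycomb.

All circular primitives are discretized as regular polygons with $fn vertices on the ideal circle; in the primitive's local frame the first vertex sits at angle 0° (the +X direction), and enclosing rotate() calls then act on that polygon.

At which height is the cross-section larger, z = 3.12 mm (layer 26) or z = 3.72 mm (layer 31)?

Layer 26 (z = 3.12): the 12×10 cube contributes its full rectangle (area 120.00 mm²); the cone at (-0.5, 2) contributes a regular 6-gon of circumradius 8.378 (interpolated between r1=11 and r2=0.5 at t=0.250) (area = (6/2)·8.378²·sin(360°/6) = 182.35 mm²); Subtracting the remaining from the first: starting from the 12×10 cube (120.00 mm²), the cone at (-0.5, 2) partially overlaps it — only the 56.56 mm² overlap (of its 182.35 mm²) is removed, clipping the outline — area = 63.44 mm²; (whole slice rotated 40° about Z — lengths, areas and connectivity unchanged). So its area = 63.44 mm². Layer 31 (z = 3.72): the 12×10 cube contributes its full rectangle (area 120.00 mm²); the cone at (-0.5, 2) contributes a regular 6-gon of circumradius 8.037 (interpolated between r1=11 and r2=0.5 at t=0.282) (area = (6/2)·8.037²·sin(360°/6) = 167.83 mm²); Subtracting the remaining from the first: starting from the 12×10 cube (120.00 mm²), the cone at (-0.5, 2) partially overlaps it — only the 52.40 mm² overlap (of its 167.83 mm²) is removed, clipping the outline — area = 67.60 mm²; (whole slice rotated 40° about Z — lengths, areas and connectivity unchanged). So its area = 67.60 mm². Layer 31 is larger (67.60 vs 63.44 mm²).

layer 31 (z = 3.72 mm)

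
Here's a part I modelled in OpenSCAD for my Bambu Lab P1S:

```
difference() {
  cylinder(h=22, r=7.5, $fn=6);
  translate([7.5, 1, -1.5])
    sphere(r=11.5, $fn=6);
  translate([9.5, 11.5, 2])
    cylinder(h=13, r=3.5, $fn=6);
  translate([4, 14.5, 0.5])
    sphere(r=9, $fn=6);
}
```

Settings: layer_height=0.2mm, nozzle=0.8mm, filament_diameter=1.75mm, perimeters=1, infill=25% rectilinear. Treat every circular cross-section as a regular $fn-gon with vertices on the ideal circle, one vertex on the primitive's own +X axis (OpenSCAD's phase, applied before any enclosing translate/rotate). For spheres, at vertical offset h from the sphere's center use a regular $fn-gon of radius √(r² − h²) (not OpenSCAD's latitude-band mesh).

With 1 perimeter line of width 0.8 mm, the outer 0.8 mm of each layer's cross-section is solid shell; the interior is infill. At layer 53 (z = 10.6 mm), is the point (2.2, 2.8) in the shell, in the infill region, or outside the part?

At z = 10.6 mm: the r=7.5 cylinder contributes a regular 6-gon of circumradius 7.5; the sphere at (7.5, 1) is absent (|z−center|=12.100 > r=11.5); the r=3.5 cylinder at (9.5, 11.5) gives a regular 6-gon of circumradius 3.5 (constant along its height); the sphere at (4, 14.5) does not reach this height (|z−center|=10.100 > r=9); Subtracting the remaining from the first: starting from the r=7.5 cylinder, the r=3.5 cylinder at (9.5, 11.5) misses the remaining region (no effect) — 1 connected region. Overall, the cross-section is a single solid region. The nearest boundary edge runs (3.75, 6.50)→(7.50, 0.00); distance from the point to it = 3.19 mm. The point is inside the cross-section and 3.19 mm from the nearest boundary — more than the 0.8 mm shell width (1 × 0.8), so it's in the infill interior.

infill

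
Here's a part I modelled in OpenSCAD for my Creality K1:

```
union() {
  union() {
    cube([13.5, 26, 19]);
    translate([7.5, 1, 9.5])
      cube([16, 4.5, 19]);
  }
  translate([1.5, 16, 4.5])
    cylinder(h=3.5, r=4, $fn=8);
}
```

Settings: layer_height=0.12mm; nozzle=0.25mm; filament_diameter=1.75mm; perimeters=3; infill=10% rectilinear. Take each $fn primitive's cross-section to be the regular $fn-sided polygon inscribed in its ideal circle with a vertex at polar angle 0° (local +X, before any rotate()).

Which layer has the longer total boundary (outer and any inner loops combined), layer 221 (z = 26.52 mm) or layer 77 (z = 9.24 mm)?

layer 77 (z = 9.24 mm)

Layer 221 (z = 26.52): the cube is not intersected at this z (z outside [0, 19]); the cube at (7.5, 1) is present — its section is the full 16×4.5 rectangle (perimeter 41.00 mm); Taking the union: only the 16×4.5 cube at (7.5, 1) is present, so the union is just that shape — boundary = 41.00 mm; the cylinder at (1.5, 16) is not intersected at this z (z outside [4.5, 8]); Combining (union): only the result so far is present, so the union is just that shape — boundary = 41.00 mm. So its perimeter = 41.00 mm. Layer 77 (z = 9.24): the cube (footprint 13.5×26) is included at this height (perimeter 79.00 mm); the cube at (7.5, 1) is absent (z outside [9.5, 28.5]); Taking the union: only the 13.5×26 cube is present, so the union is just that shape — boundary = 79.00 mm; the cylinder at (1.5, 16) is absent (z outside [4.5, 8]); Taking the union: only the result so far is present, so the union is just that shape — boundary = 79.00 mm. So its perimeter = 79.00 mm. Layer 77 is larger (79.00 vs 41.00 mm).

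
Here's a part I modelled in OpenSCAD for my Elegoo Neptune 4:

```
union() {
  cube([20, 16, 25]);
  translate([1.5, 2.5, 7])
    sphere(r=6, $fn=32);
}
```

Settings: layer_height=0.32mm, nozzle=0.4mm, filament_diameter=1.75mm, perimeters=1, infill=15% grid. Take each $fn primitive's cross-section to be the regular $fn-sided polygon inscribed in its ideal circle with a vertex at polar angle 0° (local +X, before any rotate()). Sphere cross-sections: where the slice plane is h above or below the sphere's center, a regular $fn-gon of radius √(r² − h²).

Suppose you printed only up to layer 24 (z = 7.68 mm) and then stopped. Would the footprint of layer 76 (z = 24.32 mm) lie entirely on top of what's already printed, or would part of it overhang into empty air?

Compare the two slices. At z = 7.68: the 20×16 cube contributes its full rectangle (area 320.00 mm²); the r=6 sphere at (1.5, 2.5) contributes a regular 32-gon of circumradius √(6²−0.68²) = 5.961 (area = (32/2)·5.961²·sin(360°/32) = 110.93 mm²); Combining (union): the regions partially overlap — summed areas 430.93 mm² minus the doubly-counted overlap 54.71 mm² gives 376.22 mm² — area = 376.22 mm². At z = 24.32: the 20×16 cube contributes its full rectangle (area 320.00 mm²); the sphere at (1.5, 2.5) does not reach this height (|z−center|=17.320 > r=6); Combining (union): only the 20×16 cube is present, so the union is just that shape — area = 320.00 mm². Checking containment: the cross-section at z = 24.32 is a subset of the cross-section at z = 7.68.

entirely on top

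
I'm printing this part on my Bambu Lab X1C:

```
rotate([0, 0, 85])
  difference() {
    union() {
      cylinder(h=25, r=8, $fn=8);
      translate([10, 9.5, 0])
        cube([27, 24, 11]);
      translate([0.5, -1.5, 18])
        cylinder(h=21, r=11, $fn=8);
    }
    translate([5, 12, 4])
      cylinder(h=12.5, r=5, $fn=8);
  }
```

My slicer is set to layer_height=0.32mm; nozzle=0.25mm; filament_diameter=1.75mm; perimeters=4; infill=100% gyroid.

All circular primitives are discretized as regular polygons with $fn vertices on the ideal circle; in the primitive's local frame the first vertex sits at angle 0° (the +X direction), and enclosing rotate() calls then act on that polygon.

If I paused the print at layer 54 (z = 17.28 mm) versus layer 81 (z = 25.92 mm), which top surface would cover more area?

layer 81 (z = 25.92 mm)

Layer 54 (z = 17.28): the r=8 cylinder gives a regular 8-gon of circumradius 8 (constant along its height) (area = (8/2)·8.000²·sin(360°/8) = 181.02 mm²); the cube at (10, 9.5) is not intersected at this z (z outside [0, 11]); the cylinder at (0.5, -1.5) is not intersected at this z (z outside [18, 39]); Taking the union: only the r=8 cylinder is present, so the union is just that shape — area = 181.02 mm²; the cylinder at (5, 12) is not intersected at this z (z outside [4, 16.5]); After the difference (first − rest): none of the subtracted shapes is present at this height, so the result so far is unchanged — area = 181.02 mm²; (whole slice rotated 85° about Z — lengths, areas and connectivity unchanged). So its area = 181.02 mm². Layer 81 (z = 25.92): the cylinder is absent (z outside [0, 25]); the cube at (10, 9.5) is not intersected at this z (z outside [0, 11]); the r=11 cylinder at (0.5, -1.5) gives a regular 8-gon of circumradius 11 (constant along its height) (area = (8/2)·11.000²·sin(360°/8) = 342.24 mm²); Merging all regions: only the r=11 cylinder at (0.5, -1.5) is present, so the union is just that shape — area = 342.24 mm²; the cylinder at (5, 12) is absent (z outside [4, 16.5]); Taking the first minus the rest: none of the subtracted shapes is present at this height, so that combined region is unchanged — area = 342.24 mm²; (whole slice rotated 85° about Z — lengths, areas and connectivity unchanged). So its area = 342.24 mm². Layer 81 is larger (342.24 vs 181.02 mm²).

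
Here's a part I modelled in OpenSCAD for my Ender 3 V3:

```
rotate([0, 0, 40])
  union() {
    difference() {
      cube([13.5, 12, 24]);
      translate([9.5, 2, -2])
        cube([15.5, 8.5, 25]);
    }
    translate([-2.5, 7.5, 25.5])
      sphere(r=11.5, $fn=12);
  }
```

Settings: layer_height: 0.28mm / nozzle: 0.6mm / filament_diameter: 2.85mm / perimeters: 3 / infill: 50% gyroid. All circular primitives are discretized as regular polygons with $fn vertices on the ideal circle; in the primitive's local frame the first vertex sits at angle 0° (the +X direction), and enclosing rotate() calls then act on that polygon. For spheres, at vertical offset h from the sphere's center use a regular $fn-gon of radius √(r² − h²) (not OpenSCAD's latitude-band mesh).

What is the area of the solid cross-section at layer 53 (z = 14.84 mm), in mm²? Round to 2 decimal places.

At z = 14.84 mm: the cube is present — its section is the full 13.5×12 rectangle (area 162.00 mm²); the cube at (9.5, 2) is present — its section is the full 15.5×8.5 rectangle (area 131.75 mm²); After the difference (first − rest): starting from the 13.5×12 cube (162.00 mm²), the 15.5×8.5 cube at (9.5, 2) partially overlaps it — only the 34.00 mm² overlap (of its 131.75 mm²) is removed, clipping the outline — area = 128.00 mm²; the r=11.5 sphere at (-2.5, 7.5) contributes a regular 12-gon of circumradius √(11.5²−10.66²) = 4.314 (area = (12/2)·4.314²·sin(360°/12) = 55.84 mm²); Merging all regions: the regions partially overlap — summed areas 183.84 mm² minus the doubly-counted overlap 8.11 mm² gives 175.73 mm² — area = 175.73 mm²; (whole slice rotated 40° about Z — lengths, areas and connectivity unchanged). Overall, the cross-section is a single solid region. Net area = 175.73 mm².

175.73 mm²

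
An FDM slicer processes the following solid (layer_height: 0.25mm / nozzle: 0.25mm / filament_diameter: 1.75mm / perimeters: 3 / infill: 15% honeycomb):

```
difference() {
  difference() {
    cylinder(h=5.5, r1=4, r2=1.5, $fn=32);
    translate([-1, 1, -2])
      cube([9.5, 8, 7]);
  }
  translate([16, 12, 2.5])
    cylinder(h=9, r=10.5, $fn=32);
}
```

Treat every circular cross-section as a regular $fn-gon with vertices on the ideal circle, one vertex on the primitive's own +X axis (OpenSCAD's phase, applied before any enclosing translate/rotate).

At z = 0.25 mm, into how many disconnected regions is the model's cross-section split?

At z = 0.25 mm: the cone (r1=4→r2=1.5) has section circumradius 3.886 here — a regular 32-gon; the cube at (-1, 1) (footprint 9.5×8) is included at this height; After the difference (first − rest): starting from the cone, the 9.5×8 cube at (-1, 1) partially overlaps it — only the 10.79 mm² overlap (of its 76.00 mm²) is removed, clipping the outline — 1 connected region; the cylinder at (16, 12) does not reach this height (z outside [2.5, 11.5]); Subtracting the remaining from the first: none of the subtracted shapes is present at this height, so the result so far is unchanged — 1 connected region. The result has 1 disconnected region.

1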